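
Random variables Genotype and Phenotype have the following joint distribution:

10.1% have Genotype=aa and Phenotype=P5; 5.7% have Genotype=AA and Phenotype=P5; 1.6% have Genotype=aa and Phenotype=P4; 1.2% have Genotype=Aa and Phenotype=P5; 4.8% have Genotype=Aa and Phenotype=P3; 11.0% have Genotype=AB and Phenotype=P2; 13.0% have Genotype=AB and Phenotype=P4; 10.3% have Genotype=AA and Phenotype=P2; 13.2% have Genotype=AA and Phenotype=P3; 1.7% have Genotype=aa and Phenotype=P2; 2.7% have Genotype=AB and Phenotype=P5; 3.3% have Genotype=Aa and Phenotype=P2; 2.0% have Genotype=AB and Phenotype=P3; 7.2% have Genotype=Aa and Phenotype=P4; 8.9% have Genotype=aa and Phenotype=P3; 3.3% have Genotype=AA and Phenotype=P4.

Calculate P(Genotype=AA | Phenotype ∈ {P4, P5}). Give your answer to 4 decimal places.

0.2009

P(Phenotype=P4) = 0.033 + 0.072 + 0.016 + 0.130 = 0.251.
P(Phenotype=P5) = 0.057 + 0.012 + 0.101 + 0.027 = 0.197.
P(Phenotype ∈ {P4, P5}) = 0.251 + 0.197 = 0.448; P(Genotype=AA, Phenotype ∈ {P4, P5}) = 0.033 + 0.057 = 0.090.
P(Genotype=AA | Phenotype ∈ {P4, P5}) = 0.090/0.448 = 0.2009.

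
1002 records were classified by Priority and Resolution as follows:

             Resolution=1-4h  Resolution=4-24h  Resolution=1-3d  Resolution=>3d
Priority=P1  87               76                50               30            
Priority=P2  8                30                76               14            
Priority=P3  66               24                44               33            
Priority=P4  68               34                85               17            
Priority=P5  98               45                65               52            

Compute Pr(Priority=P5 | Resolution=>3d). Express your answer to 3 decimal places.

0.356

Total with Resolution=>3d: 30 + 14 + 33 + 17 + 52 = 146.
P(Priority=P5 | Resolution=>3d) = 52/146 = 0.356.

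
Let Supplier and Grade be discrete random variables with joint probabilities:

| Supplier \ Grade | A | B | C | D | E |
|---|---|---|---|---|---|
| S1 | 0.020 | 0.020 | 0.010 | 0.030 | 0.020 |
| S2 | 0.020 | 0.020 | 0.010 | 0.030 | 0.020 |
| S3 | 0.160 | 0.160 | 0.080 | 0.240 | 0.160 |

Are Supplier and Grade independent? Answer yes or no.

Every cell satisfies P(Supplier,Grade) = P(Supplier)·P(Grade). For instance P(Supplier=S2) = 0.100, P(Grade=D) = 0.300, and 0.100×0.300 = 0.030 matches the joint entry. So Supplier and Grade are independent.

yes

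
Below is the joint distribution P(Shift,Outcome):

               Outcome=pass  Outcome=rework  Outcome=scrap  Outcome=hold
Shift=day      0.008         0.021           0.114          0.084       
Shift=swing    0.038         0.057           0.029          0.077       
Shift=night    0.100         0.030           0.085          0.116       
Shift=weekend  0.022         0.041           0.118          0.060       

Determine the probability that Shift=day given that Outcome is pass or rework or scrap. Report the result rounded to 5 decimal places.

0.21569

P(Outcome=pass) = 0.008 + 0.038 + 0.100 + 0.022 = 0.168.
P(Outcome=rework) = 0.021 + 0.057 + 0.030 + 0.041 = 0.149.
P(Outcome=scrap) = 0.114 + 0.029 + 0.085 + 0.118 = 0.346.
P(Outcome ∈ {pass, rework, scrap}) = 0.168 + 0.149 + 0.346 = 0.663; P(Shift=day, Outcome ∈ {pass, rework, scrap}) = 0.008 + 0.021 + 0.114 = 0.143.
P(Shift=day | Outcome ∈ {pass, rework, scrap}) = 0.143/0.663 = 0.21569.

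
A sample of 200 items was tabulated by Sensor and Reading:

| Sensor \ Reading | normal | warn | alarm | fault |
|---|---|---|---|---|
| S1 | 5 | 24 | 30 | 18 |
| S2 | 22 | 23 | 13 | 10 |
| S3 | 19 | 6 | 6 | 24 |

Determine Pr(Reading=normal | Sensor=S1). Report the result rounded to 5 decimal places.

0.06494

Total with Sensor=S1: 5 + 24 + 30 + 18 = 77.
P(Reading=normal | Sensor=S1) = 5/77 = 0.06494.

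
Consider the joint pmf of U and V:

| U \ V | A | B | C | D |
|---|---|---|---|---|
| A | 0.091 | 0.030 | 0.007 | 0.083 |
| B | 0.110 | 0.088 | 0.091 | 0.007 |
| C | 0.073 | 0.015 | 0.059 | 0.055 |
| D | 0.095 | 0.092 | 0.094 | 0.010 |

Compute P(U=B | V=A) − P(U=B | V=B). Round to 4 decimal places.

P(V=A) = 0.091 + 0.110 + 0.073 + 0.095 = 0.369; P(U=B | V=A) = 0.110/0.369 = 0.29810.
P(V=B) = 0.030 + 0.088 + 0.015 + 0.092 = 0.225; P(U=B | V=B) = 0.088/0.225 = 0.39111.
Difference = -0.0930.

-0.0930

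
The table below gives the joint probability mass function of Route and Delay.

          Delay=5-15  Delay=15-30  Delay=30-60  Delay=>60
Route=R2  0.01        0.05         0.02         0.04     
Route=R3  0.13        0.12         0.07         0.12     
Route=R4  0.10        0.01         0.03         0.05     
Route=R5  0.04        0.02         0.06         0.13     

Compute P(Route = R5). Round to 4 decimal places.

P(Route=R5) = 0.04 + 0.02 + 0.06 + 0.13 = 0.25.

0.2500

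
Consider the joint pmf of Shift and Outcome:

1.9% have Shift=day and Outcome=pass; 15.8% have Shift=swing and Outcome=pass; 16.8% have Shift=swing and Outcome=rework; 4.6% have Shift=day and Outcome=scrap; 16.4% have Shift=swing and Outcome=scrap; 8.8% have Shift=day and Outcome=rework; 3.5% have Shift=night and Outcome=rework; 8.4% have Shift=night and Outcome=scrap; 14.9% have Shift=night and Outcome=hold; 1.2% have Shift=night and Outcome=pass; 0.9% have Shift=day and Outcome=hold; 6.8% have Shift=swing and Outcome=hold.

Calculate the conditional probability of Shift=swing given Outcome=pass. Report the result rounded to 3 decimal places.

P(Outcome=pass) = 0.019 + 0.158 + 0.012 = 0.189.
P(Shift=swing | Outcome=pass) = 0.158/0.189 = 0.836.

0.836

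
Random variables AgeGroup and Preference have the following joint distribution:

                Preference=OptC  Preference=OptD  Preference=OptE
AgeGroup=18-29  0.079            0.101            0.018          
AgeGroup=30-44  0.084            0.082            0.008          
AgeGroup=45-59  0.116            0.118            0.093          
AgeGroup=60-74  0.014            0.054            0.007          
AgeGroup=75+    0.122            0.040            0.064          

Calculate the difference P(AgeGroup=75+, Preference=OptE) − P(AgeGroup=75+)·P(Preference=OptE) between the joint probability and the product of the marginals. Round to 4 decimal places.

0.0211

P(AgeGroup=75+) = 0.122 + 0.040 + 0.064 = 0.226.
P(Preference=OptE) = 0.018 + 0.008 + 0.093 + 0.007 + 0.064 = 0.190.
P(AgeGroup=75+, Preference=OptE) − P(AgeGroup=75+)P(Preference=OptE) = 0.064 − 0.226×0.190 = 0.0211.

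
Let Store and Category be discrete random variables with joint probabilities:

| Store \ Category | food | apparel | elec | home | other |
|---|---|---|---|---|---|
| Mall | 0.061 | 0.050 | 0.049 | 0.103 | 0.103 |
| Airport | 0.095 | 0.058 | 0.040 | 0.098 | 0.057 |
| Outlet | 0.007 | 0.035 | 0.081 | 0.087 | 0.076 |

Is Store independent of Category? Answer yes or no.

no

P(Store=Outlet) = 0.286 and P(Category=food) = 0.163, so their product is 0.04662, but P(Store=Outlet, Category=food) = 0.007. Since these differ, Store and Category are not independent.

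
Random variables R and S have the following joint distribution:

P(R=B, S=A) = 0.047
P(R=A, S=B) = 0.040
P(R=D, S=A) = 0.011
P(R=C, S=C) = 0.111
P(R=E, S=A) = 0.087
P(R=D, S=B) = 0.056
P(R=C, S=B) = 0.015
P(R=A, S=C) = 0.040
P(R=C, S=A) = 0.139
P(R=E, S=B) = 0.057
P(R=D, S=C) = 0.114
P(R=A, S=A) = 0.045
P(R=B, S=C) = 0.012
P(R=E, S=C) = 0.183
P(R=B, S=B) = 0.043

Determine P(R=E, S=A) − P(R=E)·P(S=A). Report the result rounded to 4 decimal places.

P(R=E) = 0.087 + 0.057 + 0.183 = 0.327.
P(S=A) = 0.045 + 0.047 + 0.139 + 0.011 + 0.087 = 0.329.
P(R=E, S=A) − P(R=E)P(S=A) = 0.087 − 0.327×0.329 = -0.0206.

-0.0206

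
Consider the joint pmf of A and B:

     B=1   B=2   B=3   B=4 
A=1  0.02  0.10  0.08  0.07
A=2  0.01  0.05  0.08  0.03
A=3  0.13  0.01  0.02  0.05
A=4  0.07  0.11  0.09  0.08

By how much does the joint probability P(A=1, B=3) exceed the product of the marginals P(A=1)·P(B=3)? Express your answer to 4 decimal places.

0.0071

P(A=1) = 0.02 + 0.10 + 0.08 + 0.07 = 0.27.
P(B=3) = 0.08 + 0.08 + 0.02 + 0.09 = 0.27.
P(A=1, B=3) − P(A=1)P(B=3) = 0.08 − 0.27×0.27 = 0.0071.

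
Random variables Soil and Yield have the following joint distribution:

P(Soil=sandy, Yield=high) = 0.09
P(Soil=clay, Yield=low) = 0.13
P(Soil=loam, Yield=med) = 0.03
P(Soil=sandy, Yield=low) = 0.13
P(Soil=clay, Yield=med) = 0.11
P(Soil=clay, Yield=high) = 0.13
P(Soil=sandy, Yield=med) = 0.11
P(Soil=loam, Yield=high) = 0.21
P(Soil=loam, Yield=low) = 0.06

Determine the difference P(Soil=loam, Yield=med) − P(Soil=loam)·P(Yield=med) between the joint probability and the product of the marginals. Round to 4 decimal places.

P(Soil=loam) = 0.06 + 0.03 + 0.21 = 0.30.
P(Yield=med) = 0.11 + 0.03 + 0.11 = 0.25.
P(Soil=loam, Yield=med) − P(Soil=loam)P(Yield=med) = 0.03 − 0.30×0.25 = -0.0450.

-0.0450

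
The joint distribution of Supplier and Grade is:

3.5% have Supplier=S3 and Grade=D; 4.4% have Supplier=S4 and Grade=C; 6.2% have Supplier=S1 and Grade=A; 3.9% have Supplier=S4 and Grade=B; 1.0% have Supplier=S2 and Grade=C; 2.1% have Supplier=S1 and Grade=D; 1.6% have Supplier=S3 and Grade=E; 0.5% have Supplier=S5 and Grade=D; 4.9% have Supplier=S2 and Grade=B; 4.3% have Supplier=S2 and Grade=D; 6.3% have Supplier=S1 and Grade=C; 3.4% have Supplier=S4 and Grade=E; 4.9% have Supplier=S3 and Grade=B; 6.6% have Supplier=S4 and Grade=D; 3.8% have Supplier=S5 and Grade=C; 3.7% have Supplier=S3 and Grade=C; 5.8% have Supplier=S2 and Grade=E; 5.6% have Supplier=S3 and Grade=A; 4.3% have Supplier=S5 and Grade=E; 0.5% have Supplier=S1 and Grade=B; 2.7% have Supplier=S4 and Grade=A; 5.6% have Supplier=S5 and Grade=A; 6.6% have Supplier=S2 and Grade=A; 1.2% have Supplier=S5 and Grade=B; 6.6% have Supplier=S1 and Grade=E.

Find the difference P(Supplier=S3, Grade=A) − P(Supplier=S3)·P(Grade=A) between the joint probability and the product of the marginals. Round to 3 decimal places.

P(Supplier=S3) = 0.056 + 0.049 + 0.037 + 0.035 + 0.016 = 0.193.
P(Grade=A) = 0.062 + 0.066 + 0.056 + 0.027 + 0.056 = 0.267.
P(Supplier=S3, Grade=A) − P(Supplier=S3)P(Grade=A) = 0.056 − 0.193×0.267 = 0.004.

0.004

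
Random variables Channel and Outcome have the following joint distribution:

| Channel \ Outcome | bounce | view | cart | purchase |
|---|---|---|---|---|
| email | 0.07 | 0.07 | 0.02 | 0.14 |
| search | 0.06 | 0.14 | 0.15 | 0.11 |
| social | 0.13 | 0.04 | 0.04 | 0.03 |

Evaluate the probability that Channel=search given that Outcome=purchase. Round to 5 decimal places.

P(Outcome=purchase) = 0.14 + 0.11 + 0.03 = 0.28.
P(Channel=search | Outcome=purchase) = 0.11/0.28 = 0.39286.

0.39286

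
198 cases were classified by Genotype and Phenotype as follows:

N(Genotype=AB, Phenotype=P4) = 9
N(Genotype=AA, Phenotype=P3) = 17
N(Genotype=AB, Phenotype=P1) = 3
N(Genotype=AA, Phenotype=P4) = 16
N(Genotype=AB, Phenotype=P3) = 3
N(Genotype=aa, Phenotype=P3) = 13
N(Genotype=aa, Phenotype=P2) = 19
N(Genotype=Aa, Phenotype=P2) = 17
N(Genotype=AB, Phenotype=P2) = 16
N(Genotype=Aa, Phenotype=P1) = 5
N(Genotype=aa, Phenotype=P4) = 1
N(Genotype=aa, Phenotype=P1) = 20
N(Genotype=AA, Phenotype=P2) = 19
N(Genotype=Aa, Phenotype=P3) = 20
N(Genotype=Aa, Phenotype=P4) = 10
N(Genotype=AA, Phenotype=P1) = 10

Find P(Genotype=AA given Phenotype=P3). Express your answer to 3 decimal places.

0.321

Total with Phenotype=P3: 17 + 20 + 13 + 3 = 53.
P(Genotype=AA | Phenotype=P3) = 17/53 = 0.321.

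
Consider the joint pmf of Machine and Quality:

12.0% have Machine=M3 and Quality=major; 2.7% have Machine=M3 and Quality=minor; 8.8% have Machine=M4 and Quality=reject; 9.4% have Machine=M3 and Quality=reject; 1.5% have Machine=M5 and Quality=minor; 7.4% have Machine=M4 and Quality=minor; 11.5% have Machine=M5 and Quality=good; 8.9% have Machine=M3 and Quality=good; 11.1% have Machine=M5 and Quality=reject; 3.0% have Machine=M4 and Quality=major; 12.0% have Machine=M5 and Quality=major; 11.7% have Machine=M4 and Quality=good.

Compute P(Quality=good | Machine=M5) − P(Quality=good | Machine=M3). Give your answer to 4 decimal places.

0.0489

P(Machine=M5) = 0.115 + 0.015 + 0.120 + 0.111 = 0.361; P(Quality=good | Machine=M5) = 0.115/0.361 = 0.31856.
P(Machine=M3) = 0.089 + 0.027 + 0.120 + 0.094 = 0.330; P(Quality=good | Machine=M3) = 0.089/0.330 = 0.26970.
Difference = 0.0489.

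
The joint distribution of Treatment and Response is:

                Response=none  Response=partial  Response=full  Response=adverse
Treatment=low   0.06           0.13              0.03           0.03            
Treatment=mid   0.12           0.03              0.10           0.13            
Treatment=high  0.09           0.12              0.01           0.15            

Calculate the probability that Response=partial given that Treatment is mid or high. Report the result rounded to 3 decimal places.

P(Treatment=mid) = 0.12 + 0.03 + 0.10 + 0.13 = 0.38.
P(Treatment=high) = 0.09 + 0.12 + 0.01 + 0.15 = 0.37.
P(Treatment ∈ {mid, high}) = 0.38 + 0.37 = 0.75; P(Response=partial, Treatment ∈ {mid, high}) = 0.03 + 0.12 = 0.15.
P(Response=partial | Treatment ∈ {mid, high}) = 0.15/0.75 = 0.200.

0.200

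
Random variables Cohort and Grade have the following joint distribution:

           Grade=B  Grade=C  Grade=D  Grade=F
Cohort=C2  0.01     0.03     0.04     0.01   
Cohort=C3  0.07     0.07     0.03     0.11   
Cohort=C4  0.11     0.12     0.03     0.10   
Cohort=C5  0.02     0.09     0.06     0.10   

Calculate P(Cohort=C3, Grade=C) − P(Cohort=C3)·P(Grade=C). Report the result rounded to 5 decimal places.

-0.01680

P(Cohort=C3) = 0.07 + 0.07 + 0.03 + 0.11 = 0.28.
P(Grade=C) = 0.03 + 0.07 + 0.12 + 0.09 = 0.31.
P(Cohort=C3, Grade=C) − P(Cohort=C3)P(Grade=C) = 0.07 − 0.28×0.31 = -0.01680.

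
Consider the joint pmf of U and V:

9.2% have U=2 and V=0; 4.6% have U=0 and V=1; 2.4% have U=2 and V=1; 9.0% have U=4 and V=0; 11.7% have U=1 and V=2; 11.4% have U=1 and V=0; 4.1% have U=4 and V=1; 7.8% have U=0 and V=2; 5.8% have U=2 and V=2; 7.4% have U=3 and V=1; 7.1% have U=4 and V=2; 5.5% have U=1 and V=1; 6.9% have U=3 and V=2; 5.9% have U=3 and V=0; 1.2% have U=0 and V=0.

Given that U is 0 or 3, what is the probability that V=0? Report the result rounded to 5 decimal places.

P(U=0) = 0.012 + 0.046 + 0.078 = 0.136.
P(U=3) = 0.059 + 0.074 + 0.069 = 0.202.
P(U ∈ {0, 3}) = 0.136 + 0.202 = 0.338; P(V=0, U ∈ {0, 3}) = 0.012 + 0.059 = 0.071.
P(V=0 | U ∈ {0, 3}) = 0.071/0.338 = 0.21006.

0.21006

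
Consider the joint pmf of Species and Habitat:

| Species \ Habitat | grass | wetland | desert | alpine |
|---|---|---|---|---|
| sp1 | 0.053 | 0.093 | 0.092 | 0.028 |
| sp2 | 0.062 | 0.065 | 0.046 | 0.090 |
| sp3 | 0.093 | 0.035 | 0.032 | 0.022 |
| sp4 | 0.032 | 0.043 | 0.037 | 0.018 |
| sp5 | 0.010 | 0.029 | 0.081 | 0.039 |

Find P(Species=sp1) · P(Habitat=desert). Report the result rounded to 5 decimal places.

0.07661

P(Species=sp1) = 0.053 + 0.093 + 0.092 + 0.028 = 0.266.
P(Habitat=desert) = 0.092 + 0.046 + 0.032 + 0.037 + 0.081 = 0.288.
Product: 0.266 × 0.288 = 0.07661.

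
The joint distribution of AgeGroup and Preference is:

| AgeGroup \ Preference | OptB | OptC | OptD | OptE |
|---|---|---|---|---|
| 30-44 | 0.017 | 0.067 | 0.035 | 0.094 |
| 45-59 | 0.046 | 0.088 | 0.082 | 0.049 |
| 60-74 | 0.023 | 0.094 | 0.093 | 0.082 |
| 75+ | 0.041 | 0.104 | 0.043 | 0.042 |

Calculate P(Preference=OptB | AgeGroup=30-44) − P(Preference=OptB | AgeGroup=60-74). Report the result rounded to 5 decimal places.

P(AgeGroup=30-44) = 0.017 + 0.067 + 0.035 + 0.094 = 0.213; P(Preference=OptB | AgeGroup=30-44) = 0.017/0.213 = 0.079812.
P(AgeGroup=60-74) = 0.023 + 0.094 + 0.093 + 0.082 = 0.292; P(Preference=OptB | AgeGroup=60-74) = 0.023/0.292 = 0.078767.
Difference = 0.00105.

0.00105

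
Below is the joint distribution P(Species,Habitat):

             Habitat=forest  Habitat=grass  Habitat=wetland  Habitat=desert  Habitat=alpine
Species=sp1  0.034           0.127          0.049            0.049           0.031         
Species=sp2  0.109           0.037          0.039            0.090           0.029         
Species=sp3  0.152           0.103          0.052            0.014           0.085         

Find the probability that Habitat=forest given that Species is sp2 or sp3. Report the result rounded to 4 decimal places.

P(Species=sp2) = 0.109 + 0.037 + 0.039 + 0.090 + 0.029 = 0.304.
P(Species=sp3) = 0.152 + 0.103 + 0.052 + 0.014 + 0.085 = 0.406.
P(Species ∈ {sp2, sp3}) = 0.304 + 0.406 = 0.710; P(Habitat=forest, Species ∈ {sp2, sp3}) = 0.109 + 0.152 = 0.261.
P(Habitat=forest | Species ∈ {sp2, sp3}) = 0.261/0.710 = 0.3676.

0.3676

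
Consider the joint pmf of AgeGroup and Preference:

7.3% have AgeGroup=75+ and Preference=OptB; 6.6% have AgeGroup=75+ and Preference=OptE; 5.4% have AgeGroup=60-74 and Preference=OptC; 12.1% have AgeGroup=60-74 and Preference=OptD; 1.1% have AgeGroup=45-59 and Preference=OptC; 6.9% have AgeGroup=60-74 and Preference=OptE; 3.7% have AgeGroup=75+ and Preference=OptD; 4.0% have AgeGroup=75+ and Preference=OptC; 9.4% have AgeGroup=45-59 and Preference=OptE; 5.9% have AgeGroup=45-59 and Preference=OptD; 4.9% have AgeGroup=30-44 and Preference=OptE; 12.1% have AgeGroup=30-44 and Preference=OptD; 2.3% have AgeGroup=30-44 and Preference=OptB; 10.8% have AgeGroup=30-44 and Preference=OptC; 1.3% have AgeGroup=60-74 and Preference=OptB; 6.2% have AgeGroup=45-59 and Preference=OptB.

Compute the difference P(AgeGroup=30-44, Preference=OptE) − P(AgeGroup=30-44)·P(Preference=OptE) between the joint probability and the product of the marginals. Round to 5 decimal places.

P(AgeGroup=30-44) = 0.023 + 0.108 + 0.121 + 0.049 = 0.301.
P(Preference=OptE) = 0.049 + 0.094 + 0.069 + 0.066 = 0.278.
P(AgeGroup=30-44, Preference=OptE) − P(AgeGroup=30-44)P(Preference=OptE) = 0.049 − 0.301×0.278 = -0.03468.

-0.03468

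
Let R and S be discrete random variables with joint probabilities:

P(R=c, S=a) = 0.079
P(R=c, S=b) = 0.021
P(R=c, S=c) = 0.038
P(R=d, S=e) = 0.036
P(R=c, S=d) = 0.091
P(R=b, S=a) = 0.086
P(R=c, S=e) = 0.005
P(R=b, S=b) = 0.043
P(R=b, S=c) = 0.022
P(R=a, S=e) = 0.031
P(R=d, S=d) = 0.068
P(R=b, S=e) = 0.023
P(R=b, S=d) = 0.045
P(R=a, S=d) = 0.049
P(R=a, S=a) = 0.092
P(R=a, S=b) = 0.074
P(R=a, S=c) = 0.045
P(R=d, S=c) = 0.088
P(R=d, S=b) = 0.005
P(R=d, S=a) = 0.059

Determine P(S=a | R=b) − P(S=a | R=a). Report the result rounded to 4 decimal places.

0.0765

P(R=b) = 0.086 + 0.043 + 0.022 + 0.045 + 0.023 = 0.219; P(S=a | R=b) = 0.086/0.219 = 0.39269.
P(R=a) = 0.092 + 0.074 + 0.045 + 0.049 + 0.031 = 0.291; P(S=a | R=a) = 0.092/0.291 = 0.31615.
Difference = 0.0765.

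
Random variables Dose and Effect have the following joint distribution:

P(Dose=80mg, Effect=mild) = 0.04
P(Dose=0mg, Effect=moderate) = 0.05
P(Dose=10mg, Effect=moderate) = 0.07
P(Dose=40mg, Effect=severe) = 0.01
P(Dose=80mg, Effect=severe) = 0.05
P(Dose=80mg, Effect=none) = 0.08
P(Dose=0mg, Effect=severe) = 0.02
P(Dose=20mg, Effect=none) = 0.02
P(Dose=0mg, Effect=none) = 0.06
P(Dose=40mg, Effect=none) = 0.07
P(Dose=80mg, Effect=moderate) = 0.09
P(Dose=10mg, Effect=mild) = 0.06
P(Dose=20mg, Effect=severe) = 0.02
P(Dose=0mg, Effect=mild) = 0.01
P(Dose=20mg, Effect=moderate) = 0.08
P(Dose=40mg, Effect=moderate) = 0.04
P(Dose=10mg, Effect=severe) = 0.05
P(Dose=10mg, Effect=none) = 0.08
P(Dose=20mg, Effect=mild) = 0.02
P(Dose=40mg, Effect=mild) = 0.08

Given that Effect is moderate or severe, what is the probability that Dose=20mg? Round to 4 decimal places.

P(Effect=moderate) = 0.05 + 0.07 + 0.08 + 0.04 + 0.09 = 0.33.
P(Effect=severe) = 0.02 + 0.05 + 0.02 + 0.01 + 0.05 = 0.15.
P(Effect ∈ {moderate, severe}) = 0.33 + 0.15 = 0.48; P(Dose=20mg, Effect ∈ {moderate, severe}) = 0.08 + 0.02 = 0.10.
P(Dose=20mg | Effect ∈ {moderate, severe}) = 0.10/0.48 = 0.2083.

0.2083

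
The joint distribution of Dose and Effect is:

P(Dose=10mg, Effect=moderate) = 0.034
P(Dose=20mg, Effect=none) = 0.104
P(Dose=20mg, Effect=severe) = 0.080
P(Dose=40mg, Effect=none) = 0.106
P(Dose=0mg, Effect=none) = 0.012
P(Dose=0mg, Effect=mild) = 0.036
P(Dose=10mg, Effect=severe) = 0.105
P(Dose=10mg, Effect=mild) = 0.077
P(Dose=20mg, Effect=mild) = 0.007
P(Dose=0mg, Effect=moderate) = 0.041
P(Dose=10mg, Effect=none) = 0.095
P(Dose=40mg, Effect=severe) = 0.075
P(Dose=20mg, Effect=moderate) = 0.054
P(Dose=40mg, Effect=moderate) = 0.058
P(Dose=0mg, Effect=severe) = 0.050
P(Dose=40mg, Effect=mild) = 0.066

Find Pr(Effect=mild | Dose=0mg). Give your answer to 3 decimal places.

P(Dose=0mg) = 0.012 + 0.036 + 0.041 + 0.050 = 0.139.
P(Effect=mild | Dose=0mg) = 0.036/0.139 = 0.259.

0.259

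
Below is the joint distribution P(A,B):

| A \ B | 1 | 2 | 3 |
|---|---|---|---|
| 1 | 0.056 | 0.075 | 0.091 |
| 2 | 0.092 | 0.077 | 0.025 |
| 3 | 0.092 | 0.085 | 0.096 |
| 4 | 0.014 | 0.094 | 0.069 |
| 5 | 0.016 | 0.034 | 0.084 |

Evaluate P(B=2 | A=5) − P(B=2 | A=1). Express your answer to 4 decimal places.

-0.0841

P(A=5) = 0.016 + 0.034 + 0.084 = 0.134; P(B=2 | A=5) = 0.034/0.134 = 0.25373.
P(A=1) = 0.056 + 0.075 + 0.091 = 0.222; P(B=2 | A=1) = 0.075/0.222 = 0.33784.
Difference = -0.0841.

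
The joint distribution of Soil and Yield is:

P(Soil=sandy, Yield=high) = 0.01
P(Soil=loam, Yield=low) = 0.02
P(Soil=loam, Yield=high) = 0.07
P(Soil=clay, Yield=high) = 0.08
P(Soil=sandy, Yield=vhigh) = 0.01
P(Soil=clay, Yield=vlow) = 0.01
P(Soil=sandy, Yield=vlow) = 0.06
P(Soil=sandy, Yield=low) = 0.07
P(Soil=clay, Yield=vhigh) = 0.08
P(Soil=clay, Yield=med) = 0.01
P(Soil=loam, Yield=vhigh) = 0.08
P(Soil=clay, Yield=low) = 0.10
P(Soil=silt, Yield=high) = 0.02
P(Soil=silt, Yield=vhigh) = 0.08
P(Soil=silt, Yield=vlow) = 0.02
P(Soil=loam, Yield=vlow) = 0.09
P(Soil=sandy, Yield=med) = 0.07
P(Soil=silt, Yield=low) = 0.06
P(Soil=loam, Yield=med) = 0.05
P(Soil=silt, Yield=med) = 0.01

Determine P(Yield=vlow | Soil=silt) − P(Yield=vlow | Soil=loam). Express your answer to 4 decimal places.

P(Soil=silt) = 0.02 + 0.06 + 0.01 + 0.02 + 0.08 = 0.19; P(Yield=vlow | Soil=silt) = 0.02/0.19 = 0.10526.
P(Soil=loam) = 0.09 + 0.02 + 0.05 + 0.07 + 0.08 = 0.31; P(Yield=vlow | Soil=loam) = 0.09/0.31 = 0.29032.
Difference = -0.1851.

-0.1851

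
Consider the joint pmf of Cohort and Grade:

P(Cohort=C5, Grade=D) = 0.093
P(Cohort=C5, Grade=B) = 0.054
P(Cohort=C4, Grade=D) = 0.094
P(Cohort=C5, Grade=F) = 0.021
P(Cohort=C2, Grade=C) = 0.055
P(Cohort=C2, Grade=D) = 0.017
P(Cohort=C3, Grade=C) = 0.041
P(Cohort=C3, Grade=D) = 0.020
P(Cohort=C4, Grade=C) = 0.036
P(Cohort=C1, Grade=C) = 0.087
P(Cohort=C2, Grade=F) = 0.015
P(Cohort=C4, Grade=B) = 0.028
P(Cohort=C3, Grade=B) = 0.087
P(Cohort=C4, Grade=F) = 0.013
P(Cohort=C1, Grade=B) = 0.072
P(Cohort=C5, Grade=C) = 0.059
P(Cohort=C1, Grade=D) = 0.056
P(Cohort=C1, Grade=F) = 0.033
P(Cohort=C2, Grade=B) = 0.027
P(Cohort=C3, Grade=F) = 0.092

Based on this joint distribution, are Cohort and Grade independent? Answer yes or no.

P(Cohort=C3) = 0.240 and P(Grade=F) = 0.174, so their product is 0.04176, but P(Cohort=C3, Grade=F) = 0.092. Since these differ, Cohort and Grade are not independent.

no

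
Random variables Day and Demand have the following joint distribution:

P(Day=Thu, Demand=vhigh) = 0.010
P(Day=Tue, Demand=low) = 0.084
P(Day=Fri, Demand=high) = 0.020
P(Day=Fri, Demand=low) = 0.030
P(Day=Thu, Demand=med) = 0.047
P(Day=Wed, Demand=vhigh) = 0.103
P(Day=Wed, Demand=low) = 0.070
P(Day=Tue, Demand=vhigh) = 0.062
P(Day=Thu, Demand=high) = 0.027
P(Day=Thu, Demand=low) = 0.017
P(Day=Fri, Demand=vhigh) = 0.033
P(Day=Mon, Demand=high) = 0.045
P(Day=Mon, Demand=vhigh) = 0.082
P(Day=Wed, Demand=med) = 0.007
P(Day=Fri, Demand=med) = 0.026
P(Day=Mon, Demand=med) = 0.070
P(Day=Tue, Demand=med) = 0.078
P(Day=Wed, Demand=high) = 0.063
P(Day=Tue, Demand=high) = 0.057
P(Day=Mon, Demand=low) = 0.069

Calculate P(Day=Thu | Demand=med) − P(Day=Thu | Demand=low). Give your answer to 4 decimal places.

0.1432

P(Demand=med) = 0.070 + 0.078 + 0.007 + 0.047 + 0.026 = 0.228; P(Day=Thu | Demand=med) = 0.047/0.228 = 0.20614.
P(Demand=low) = 0.069 + 0.084 + 0.070 + 0.017 + 0.030 = 0.270; P(Day=Thu | Demand=low) = 0.017/0.270 = 0.06296.
Difference = 0.1432.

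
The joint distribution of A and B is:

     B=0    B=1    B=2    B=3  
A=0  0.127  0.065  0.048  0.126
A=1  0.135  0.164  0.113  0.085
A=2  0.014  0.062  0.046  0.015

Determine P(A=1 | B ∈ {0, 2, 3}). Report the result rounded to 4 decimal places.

P(B=0) = 0.127 + 0.135 + 0.014 = 0.276.
P(B=2) = 0.048 + 0.113 + 0.046 = 0.207.
P(B=3) = 0.126 + 0.085 + 0.015 = 0.226.
P(B ∈ {0, 2, 3}) = 0.276 + 0.207 + 0.226 = 0.709; P(A=1, B ∈ {0, 2, 3}) = 0.135 + 0.113 + 0.085 = 0.333.
P(A=1 | B ∈ {0, 2, 3}) = 0.333/0.709 = 0.4697.

0.4697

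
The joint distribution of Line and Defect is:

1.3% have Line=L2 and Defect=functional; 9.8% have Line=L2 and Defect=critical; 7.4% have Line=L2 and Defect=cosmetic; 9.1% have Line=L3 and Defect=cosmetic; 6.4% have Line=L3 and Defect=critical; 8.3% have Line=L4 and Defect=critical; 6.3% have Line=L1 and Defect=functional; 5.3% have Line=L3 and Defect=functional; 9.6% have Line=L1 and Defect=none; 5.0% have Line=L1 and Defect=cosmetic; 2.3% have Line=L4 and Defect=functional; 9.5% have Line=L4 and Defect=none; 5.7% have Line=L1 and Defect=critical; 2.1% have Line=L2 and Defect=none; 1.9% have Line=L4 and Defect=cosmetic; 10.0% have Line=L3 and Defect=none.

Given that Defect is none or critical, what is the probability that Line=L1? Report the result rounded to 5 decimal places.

P(Defect=none) = 0.096 + 0.021 + 0.100 + 0.095 = 0.312.
P(Defect=critical) = 0.057 + 0.098 + 0.064 + 0.083 = 0.302.
P(Defect ∈ {none, critical}) = 0.312 + 0.302 = 0.614; P(Line=L1, Defect ∈ {none, critical}) = 0.096 + 0.057 = 0.153.
P(Line=L1 | Defect ∈ {none, critical}) = 0.153/0.614 = 0.24919.

0.24919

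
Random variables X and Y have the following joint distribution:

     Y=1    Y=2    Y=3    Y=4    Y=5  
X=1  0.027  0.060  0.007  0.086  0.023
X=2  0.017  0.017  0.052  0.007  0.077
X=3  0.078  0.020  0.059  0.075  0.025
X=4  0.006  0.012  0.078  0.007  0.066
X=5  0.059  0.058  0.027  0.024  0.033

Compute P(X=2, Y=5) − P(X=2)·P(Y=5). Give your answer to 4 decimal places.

0.0389

P(X=2) = 0.017 + 0.017 + 0.052 + 0.007 + 0.077 = 0.170.
P(Y=5) = 0.023 + 0.077 + 0.025 + 0.066 + 0.033 = 0.224.
P(X=2, Y=5) − P(X=2)P(Y=5) = 0.077 − 0.170×0.224 = 0.0389.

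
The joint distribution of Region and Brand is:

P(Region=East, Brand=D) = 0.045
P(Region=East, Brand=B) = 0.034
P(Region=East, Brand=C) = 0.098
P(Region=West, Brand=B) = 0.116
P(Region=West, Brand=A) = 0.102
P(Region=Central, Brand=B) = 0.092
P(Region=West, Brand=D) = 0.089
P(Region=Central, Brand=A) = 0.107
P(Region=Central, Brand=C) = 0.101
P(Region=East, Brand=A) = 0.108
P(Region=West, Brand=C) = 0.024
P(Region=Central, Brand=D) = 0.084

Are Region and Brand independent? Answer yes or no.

no

P(Region=West) = 0.331 and P(Brand=C) = 0.223, so their product is 0.07381, but P(Region=West, Brand=C) = 0.024. Since these differ, Region and Brand are not independent.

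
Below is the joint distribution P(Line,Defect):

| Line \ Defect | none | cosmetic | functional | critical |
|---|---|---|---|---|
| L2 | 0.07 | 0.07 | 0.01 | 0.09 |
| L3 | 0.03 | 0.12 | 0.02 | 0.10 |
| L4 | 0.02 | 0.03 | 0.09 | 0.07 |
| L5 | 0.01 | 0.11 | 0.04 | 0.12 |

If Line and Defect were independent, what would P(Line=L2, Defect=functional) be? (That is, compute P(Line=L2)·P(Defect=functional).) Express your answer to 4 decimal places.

P(Line=L2) = 0.07 + 0.07 + 0.01 + 0.09 = 0.24.
P(Defect=functional) = 0.01 + 0.02 + 0.09 + 0.04 = 0.16.
Product: 0.24 × 0.16 = 0.0384.

0.0384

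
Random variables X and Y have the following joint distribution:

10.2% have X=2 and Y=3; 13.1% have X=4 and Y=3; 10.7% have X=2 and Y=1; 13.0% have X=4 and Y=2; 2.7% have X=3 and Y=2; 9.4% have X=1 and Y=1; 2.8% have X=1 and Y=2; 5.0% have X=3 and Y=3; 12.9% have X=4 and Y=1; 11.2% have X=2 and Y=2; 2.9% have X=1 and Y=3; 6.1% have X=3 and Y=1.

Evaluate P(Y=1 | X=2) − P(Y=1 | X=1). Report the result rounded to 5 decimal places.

-0.28918

P(X=2) = 0.107 + 0.112 + 0.102 = 0.321; P(Y=1 | X=2) = 0.107/0.321 = 0.333333.
P(X=1) = 0.094 + 0.028 + 0.029 = 0.151; P(Y=1 | X=1) = 0.094/0.151 = 0.622517.
Difference = -0.28918.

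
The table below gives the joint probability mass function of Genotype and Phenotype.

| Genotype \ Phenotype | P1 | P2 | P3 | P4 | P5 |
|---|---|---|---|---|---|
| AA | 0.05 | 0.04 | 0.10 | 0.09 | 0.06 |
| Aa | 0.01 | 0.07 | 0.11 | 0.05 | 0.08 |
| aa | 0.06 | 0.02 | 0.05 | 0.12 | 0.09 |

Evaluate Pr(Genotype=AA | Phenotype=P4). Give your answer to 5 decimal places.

P(Phenotype=P4) = 0.09 + 0.05 + 0.12 = 0.26.
P(Genotype=AA | Phenotype=P4) = 0.09/0.26 = 0.34615.

0.34615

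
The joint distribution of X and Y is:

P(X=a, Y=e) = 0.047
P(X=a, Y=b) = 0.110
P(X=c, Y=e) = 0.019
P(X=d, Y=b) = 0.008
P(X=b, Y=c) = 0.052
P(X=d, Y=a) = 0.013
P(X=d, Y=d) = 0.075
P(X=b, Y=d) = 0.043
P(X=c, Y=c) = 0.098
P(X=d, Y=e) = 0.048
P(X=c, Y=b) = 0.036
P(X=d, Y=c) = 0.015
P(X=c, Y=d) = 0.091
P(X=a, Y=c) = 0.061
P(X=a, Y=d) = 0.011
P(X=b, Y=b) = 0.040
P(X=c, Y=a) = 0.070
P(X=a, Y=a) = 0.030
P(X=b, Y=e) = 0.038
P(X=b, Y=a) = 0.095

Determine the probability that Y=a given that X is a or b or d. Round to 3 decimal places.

P(X=a) = 0.030 + 0.110 + 0.061 + 0.011 + 0.047 = 0.259.
P(X=b) = 0.095 + 0.040 + 0.052 + 0.043 + 0.038 = 0.268.
P(X=d) = 0.013 + 0.008 + 0.015 + 0.075 + 0.048 = 0.159.
P(X ∈ {a, b, d}) = 0.259 + 0.268 + 0.159 = 0.686; P(Y=a, X ∈ {a, b, d}) = 0.030 + 0.095 + 0.013 = 0.138.
P(Y=a | X ∈ {a, b, d}) = 0.138/0.686 = 0.201.

0.201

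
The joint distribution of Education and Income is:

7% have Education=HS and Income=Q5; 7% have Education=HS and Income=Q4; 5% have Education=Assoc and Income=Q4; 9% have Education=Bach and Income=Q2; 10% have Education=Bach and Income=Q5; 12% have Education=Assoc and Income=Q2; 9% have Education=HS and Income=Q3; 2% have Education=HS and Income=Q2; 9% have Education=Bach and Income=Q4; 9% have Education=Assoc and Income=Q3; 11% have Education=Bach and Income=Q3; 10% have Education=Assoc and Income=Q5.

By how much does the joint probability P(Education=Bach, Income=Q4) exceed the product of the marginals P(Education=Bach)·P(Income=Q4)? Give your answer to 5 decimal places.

0.00810

P(Education=Bach) = 0.09 + 0.11 + 0.09 + 0.10 = 0.39.
P(Income=Q4) = 0.07 + 0.05 + 0.09 = 0.21.
P(Education=Bach, Income=Q4) − P(Education=Bach)P(Income=Q4) = 0.09 − 0.39×0.21 = 0.00810.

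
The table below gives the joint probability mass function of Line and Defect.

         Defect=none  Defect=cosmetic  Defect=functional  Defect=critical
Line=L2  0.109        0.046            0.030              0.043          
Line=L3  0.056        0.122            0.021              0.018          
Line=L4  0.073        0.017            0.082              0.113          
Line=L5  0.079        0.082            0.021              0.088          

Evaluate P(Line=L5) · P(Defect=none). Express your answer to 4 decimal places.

P(Line=L5) = 0.079 + 0.082 + 0.021 + 0.088 = 0.270.
P(Defect=none) = 0.109 + 0.056 + 0.073 + 0.079 = 0.317.
Product: 0.270 × 0.317 = 0.0856.

0.0856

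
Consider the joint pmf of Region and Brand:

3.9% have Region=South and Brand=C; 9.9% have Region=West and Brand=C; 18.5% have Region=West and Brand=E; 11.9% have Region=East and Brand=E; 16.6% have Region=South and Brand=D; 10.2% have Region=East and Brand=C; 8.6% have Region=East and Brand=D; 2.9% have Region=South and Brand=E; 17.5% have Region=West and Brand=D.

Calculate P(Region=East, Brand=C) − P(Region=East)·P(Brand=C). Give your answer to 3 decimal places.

P(Region=East) = 0.102 + 0.086 + 0.119 = 0.307.
P(Brand=C) = 0.039 + 0.102 + 0.099 = 0.240.
P(Region=East, Brand=C) − P(Region=East)P(Brand=C) = 0.102 − 0.307×0.240 = 0.028.

0.028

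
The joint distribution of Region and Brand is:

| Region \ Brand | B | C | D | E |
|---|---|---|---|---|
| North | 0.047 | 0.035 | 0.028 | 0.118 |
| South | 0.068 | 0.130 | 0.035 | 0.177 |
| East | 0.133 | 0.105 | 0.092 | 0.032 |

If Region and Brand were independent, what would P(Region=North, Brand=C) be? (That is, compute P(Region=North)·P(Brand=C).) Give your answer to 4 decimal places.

P(Region=North) = 0.047 + 0.035 + 0.028 + 0.118 = 0.228.
P(Brand=C) = 0.035 + 0.130 + 0.105 = 0.270.
Product: 0.228 × 0.270 = 0.0616.

0.0616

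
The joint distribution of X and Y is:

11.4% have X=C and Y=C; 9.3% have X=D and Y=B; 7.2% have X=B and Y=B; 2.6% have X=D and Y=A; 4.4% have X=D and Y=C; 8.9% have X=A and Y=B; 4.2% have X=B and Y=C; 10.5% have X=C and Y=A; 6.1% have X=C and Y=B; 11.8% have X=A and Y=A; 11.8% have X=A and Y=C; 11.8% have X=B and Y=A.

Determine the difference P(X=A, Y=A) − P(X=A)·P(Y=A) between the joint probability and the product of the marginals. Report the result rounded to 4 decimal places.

-0.0013

P(X=A) = 0.118 + 0.089 + 0.118 = 0.325.
P(Y=A) = 0.118 + 0.118 + 0.105 + 0.026 = 0.367.
P(X=A, Y=A) − P(X=A)P(Y=A) = 0.118 − 0.325×0.367 = -0.0013.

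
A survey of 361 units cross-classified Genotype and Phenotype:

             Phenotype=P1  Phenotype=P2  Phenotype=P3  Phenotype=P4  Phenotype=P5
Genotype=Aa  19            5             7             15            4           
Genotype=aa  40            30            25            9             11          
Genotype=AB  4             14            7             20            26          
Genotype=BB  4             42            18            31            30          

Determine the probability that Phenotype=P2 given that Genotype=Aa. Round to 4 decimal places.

Total with Genotype=Aa: 19 + 5 + 7 + 15 + 4 = 50.
P(Phenotype=P2 | Genotype=Aa) = 5/50 = 0.1000.

0.1000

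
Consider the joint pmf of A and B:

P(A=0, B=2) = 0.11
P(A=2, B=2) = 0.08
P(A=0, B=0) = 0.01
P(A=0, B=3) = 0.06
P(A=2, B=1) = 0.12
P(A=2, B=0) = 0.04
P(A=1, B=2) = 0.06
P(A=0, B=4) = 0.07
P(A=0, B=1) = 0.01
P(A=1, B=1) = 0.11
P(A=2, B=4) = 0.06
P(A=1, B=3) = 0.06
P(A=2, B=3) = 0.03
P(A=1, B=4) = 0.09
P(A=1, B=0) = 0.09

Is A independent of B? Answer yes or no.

P(A=0) = 0.26 and P(B=1) = 0.24, so their product is 0.0624, but P(A=0, B=1) = 0.01. Since these differ, A and B are not independent.

no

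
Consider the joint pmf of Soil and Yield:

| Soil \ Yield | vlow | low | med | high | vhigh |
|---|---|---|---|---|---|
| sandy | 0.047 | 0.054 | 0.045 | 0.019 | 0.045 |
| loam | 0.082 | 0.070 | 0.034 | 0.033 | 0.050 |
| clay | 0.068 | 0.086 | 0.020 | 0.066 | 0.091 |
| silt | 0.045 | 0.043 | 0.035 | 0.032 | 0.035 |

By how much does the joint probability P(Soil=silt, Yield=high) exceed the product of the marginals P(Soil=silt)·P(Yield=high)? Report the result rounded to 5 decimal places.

0.00350

P(Soil=silt) = 0.045 + 0.043 + 0.035 + 0.032 + 0.035 = 0.190.
P(Yield=high) = 0.019 + 0.033 + 0.066 + 0.032 = 0.150.
P(Soil=silt, Yield=high) − P(Soil=silt)P(Yield=high) = 0.032 − 0.190×0.150 = 0.00350.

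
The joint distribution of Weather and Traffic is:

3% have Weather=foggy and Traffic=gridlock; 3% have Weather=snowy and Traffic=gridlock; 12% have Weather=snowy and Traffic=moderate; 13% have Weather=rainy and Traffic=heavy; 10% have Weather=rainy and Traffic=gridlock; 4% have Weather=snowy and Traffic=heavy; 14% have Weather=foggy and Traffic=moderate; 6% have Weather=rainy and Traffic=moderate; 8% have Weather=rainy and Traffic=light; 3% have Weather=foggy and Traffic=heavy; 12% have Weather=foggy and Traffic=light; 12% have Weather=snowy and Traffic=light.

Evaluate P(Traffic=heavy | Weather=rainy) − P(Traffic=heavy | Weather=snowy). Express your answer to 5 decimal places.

P(Weather=rainy) = 0.08 + 0.06 + 0.13 + 0.10 = 0.37; P(Traffic=heavy | Weather=rainy) = 0.13/0.37 = 0.351351.
P(Weather=snowy) = 0.12 + 0.12 + 0.04 + 0.03 = 0.31; P(Traffic=heavy | Weather=snowy) = 0.04/0.31 = 0.129032.
Difference = 0.22232.

0.22232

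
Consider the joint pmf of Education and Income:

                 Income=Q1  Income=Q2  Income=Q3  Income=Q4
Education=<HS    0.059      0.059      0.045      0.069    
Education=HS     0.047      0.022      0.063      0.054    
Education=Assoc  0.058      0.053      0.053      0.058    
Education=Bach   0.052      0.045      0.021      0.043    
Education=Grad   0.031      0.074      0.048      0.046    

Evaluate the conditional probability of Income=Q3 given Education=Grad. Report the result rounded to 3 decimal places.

P(Education=Grad) = 0.031 + 0.074 + 0.048 + 0.046 = 0.199.
P(Income=Q3 | Education=Grad) = 0.048/0.199 = 0.241.

0.241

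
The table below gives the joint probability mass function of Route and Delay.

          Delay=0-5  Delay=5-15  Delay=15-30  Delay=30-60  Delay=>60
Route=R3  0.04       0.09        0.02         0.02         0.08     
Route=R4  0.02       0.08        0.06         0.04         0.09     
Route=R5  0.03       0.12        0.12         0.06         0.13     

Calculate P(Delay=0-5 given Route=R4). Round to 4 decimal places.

0.0690

P(Route=R4) = 0.02 + 0.08 + 0.06 + 0.04 + 0.09 = 0.29.
P(Delay=0-5 | Route=R4) = 0.02/0.29 = 0.0690.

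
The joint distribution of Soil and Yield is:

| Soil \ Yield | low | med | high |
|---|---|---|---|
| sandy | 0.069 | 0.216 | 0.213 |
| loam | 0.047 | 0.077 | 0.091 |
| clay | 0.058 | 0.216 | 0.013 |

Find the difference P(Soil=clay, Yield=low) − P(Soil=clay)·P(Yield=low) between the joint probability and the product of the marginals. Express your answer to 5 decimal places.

P(Soil=clay) = 0.058 + 0.216 + 0.013 = 0.287.
P(Yield=low) = 0.069 + 0.047 + 0.058 = 0.174.
P(Soil=clay, Yield=low) − P(Soil=clay)P(Yield=low) = 0.058 − 0.287×0.174 = 0.00806.

0.00806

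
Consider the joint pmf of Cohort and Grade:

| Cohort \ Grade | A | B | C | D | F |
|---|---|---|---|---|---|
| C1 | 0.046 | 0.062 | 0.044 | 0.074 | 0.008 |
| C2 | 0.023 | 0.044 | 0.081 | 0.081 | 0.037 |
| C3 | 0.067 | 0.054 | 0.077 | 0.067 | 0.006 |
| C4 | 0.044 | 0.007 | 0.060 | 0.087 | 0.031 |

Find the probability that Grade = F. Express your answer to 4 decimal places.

0.0820

P(Grade=F) = 0.008 + 0.037 + 0.006 + 0.031 = 0.082.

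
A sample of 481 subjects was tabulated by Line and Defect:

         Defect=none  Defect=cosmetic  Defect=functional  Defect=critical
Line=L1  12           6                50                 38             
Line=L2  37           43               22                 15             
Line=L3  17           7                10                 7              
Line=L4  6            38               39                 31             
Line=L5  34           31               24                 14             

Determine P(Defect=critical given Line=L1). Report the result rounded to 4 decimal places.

0.3585

Total with Line=L1: 12 + 6 + 50 + 38 = 106.
P(Defect=critical | Line=L1) = 38/106 = 0.3585.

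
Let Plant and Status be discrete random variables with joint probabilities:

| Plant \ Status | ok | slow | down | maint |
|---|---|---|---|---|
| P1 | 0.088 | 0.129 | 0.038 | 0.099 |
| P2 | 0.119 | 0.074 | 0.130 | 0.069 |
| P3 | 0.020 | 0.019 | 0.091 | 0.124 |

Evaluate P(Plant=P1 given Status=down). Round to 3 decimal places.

0.147

P(Status=down) = 0.038 + 0.130 + 0.091 = 0.259.
P(Plant=P1 | Status=down) = 0.038/0.259 = 0.147.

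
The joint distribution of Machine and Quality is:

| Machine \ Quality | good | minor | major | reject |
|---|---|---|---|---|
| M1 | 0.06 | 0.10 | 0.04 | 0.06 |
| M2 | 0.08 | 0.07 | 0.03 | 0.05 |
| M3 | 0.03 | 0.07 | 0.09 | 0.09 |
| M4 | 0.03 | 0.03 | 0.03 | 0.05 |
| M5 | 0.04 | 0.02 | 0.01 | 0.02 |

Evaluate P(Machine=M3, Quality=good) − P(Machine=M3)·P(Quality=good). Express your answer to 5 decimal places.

P(Machine=M3) = 0.03 + 0.07 + 0.09 + 0.09 = 0.28.
P(Quality=good) = 0.06 + 0.08 + 0.03 + 0.03 + 0.04 = 0.24.
P(Machine=M3, Quality=good) − P(Machine=M3)P(Quality=good) = 0.03 − 0.28×0.24 = -0.03720.

-0.03720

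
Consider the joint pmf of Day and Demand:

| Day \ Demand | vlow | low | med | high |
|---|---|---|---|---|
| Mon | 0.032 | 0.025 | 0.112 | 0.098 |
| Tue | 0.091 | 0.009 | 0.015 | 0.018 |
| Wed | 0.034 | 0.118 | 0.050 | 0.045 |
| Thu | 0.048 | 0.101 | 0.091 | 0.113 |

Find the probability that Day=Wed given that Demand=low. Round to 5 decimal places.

P(Demand=low) = 0.025 + 0.009 + 0.118 + 0.101 = 0.253.
P(Day=Wed | Demand=low) = 0.118/0.253 = 0.46640.

0.46640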